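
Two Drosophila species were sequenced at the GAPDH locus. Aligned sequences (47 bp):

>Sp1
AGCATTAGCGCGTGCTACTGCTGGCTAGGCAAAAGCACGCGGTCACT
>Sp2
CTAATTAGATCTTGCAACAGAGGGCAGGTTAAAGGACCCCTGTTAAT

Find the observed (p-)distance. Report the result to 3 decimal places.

The sequences differ at 21 of 47 positions.
p = 21/47 = 0.446808… ≈ 0.447 (to 3 d.p.).

0.447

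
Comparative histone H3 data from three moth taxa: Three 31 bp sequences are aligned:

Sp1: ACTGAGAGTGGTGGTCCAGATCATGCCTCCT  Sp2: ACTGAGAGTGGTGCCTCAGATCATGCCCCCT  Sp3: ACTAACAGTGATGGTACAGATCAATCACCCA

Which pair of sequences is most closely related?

Sp1 and Sp2

Sp1–Sp2: 4/31 differ, p = 0.129, d = 0.142.
Sp1–Sp3: 9/31 differ, p = 0.290, d = 0.367.
Sp2–Sp3: 10/31 differ, p = 0.323, d = 0.422.
The smallest distance is between Sp1 and Sp2.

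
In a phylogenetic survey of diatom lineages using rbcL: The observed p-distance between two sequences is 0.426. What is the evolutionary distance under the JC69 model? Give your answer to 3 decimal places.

d = −(3/4) ln(1 − 4p/3) = −0.75 ln(1 − 0.568) = −0.75 ln(0.432)
  = −0.75 × (-0.839330) = 0.629498 substitutions/site.

0.629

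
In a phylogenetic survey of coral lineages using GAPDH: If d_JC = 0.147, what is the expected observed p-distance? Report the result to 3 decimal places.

p = (3/4)(1 − e^(−4d/3)) = 0.75 × (1 − e^(-0.196)) = 0.75 × (1 − 0.822012) = 0.133491.

0.133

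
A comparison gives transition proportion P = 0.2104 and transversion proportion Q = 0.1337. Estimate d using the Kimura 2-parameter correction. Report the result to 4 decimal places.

Under the Kimura two-parameter model, d = −½ ln(1 − 2P − Q) − ¼ ln(1 − 2Q).
1 − 2P − Q = 0.4455, giving −½ ln(0.4455) = 0.404279.
1 − 2Q = 0.7326, giving −¼ ln(0.7326) = 0.077789.
d = 0.404279 + 0.077789 = 0.482068.

0.4821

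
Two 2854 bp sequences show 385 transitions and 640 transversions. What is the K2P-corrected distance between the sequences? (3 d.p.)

0.489

P = 385/2854 ≈ 0.134898 and Q = 640/2854 ≈ 0.224247.
Under the Kimura two-parameter model, d = −½ ln(1 − 2P − Q) − ¼ ln(1 − 2Q).
1 − 2P − Q = 0.505957, giving −½ ln(0.505957) = 0.340652.
1 − 2Q = 0.551506, giving −¼ ln(0.551506) = 0.148776.
d = 0.340652 + 0.148776 = 0.489428.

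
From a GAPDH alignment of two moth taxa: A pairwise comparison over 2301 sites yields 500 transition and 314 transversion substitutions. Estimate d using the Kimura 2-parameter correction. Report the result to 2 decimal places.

P = 500/2301 ≈ 0.217297 and Q = 314/2301 ≈ 0.136462.
Under the Kimura two-parameter model, d = −½ ln(1 − 2P − Q) − ¼ ln(1 − 2Q).
1 − 2P − Q = 0.428944, giving −½ ln(0.428944) = 0.423214.
1 − 2Q = 0.727076, giving −¼ ln(0.727076) = 0.079681.
d = 0.423214 + 0.079681 = 0.502895.

0.50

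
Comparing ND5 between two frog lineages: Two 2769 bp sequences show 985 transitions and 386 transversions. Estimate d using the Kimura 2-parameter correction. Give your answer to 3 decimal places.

1.033

P = 985/2769 ≈ 0.355724 and Q = 386/2769 ≈ 0.139401.
Under the Kimura two-parameter model, d = −½ ln(1 − 2P − Q) − ¼ ln(1 − 2Q).
1 − 2P − Q = 0.149151, giving −½ ln(0.149151) = 0.951398.
1 − 2Q = 0.721198, giving −¼ ln(0.721198) = 0.081710.
d = 0.951398 + 0.081710 = 1.033108.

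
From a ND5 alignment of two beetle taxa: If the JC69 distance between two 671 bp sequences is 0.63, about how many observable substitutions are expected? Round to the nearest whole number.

Invert JC69: p = (3/4)(1 − e^(−4d/3)) = 0.75 × (1 − e^(-0.84)) = 0.75 × (1 − 0.431711) = 0.426217.
Expected differing sites = pL ≈ 0.426217 × 671 = 285.991607 ≈ 286.

286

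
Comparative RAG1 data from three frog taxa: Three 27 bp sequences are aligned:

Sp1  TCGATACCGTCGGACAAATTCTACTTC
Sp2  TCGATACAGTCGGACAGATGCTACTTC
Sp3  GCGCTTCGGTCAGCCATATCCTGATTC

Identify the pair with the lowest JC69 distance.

Sp1 and Sp2

Sp1–Sp2: 3/27 differ, p = 0.111, d = 0.120.
Sp1–Sp3: 10/27 differ, p = 0.370, d = 0.511.
Sp2–Sp3: 10/27 differ, p = 0.370, d = 0.511.
The smallest distance is between Sp1 and Sp2.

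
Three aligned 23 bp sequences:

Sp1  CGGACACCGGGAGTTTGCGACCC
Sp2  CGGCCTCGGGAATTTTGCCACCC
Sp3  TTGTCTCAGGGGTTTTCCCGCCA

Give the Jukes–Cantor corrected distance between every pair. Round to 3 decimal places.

d(Sp1,Sp2) = 0.321, d(Sp1,Sp3) = 0.761, d(Sp2,Sp3) = 0.553

Sp1–Sp2: 6/23 sites differ → p ≈ 0.26087, d = −0.75 ln(1 − 0.347827) = 0.320584 ≈ 0.321.
Sp1–Sp3: 11/23 sites differ → p ≈ 0.478261, d = −0.75 ln(1 − 0.637681) = 0.761423 ≈ 0.761.
Sp2–Sp3: 9/23 sites differ → p ≈ 0.391304, d = −0.75 ln(1 − 0.521739) = 0.553199 ≈ 0.553.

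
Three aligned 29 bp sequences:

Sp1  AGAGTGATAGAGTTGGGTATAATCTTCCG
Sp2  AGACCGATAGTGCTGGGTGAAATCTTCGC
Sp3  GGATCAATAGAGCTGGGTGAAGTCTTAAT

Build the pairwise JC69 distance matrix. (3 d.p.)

d(Sp1,Sp2) = 0.344, d(Sp1,Sp3) = 0.529, d(Sp2,Sp3) = 0.344

Sp1–Sp2: 8/29 sites differ → p ≈ 0.275862, d = −0.75 ln(1 − 0.367816) = 0.343931 ≈ 0.344.
Sp1–Sp3: 11/29 sites differ → p ≈ 0.37931, d = −0.75 ln(1 − 0.505747) = 0.528531 ≈ 0.529.
Sp2–Sp3: 8/29 sites differ → p ≈ 0.275862, d = −0.75 ln(1 − 0.367816) = 0.343931 ≈ 0.344.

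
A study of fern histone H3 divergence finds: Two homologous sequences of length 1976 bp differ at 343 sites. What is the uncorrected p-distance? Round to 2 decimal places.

p = 343/1976 = 0.173582… ≈ 0.17 (to 2 d.p.).

0.17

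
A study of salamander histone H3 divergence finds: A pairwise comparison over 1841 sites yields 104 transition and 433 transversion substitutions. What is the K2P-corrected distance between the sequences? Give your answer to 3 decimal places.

0.373

P = 104/1841 ≈ 0.056491 and Q = 433/1841 ≈ 0.235198.
Under the Kimura two-parameter model, d = −½ ln(1 − 2P − Q) − ¼ ln(1 − 2Q).
1 − 2P − Q = 0.65182, giving −½ ln(0.65182) = 0.213993.
1 − 2Q = 0.529604, giving −¼ ln(0.529604) = 0.158906.
d = 0.213993 + 0.158906 = 0.372899.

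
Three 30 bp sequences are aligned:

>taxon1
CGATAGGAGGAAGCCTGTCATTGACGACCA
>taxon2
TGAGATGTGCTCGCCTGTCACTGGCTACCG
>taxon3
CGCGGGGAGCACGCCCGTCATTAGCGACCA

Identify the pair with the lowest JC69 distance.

taxon1 and taxon3

taxon1–taxon2: 11/30 differ, p = 0.367, d = 0.503.
taxon1–taxon3: 8/30 differ, p = 0.267, d = 0.330.
taxon2–taxon3: 11/30 differ, p = 0.367, d = 0.503.
The smallest distance is between taxon1 and taxon3.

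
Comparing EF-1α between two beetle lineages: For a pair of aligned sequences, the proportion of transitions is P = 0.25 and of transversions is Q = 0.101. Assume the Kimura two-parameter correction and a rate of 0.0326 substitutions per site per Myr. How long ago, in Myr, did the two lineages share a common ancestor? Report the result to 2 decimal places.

Under the Kimura two-parameter model, d = −½ ln(1 − 2P − Q) − ¼ ln(1 − 2Q).
1 − 2P − Q = 0.399, giving −½ ln(0.399) = 0.459397.
1 − 2Q = 0.798, giving −¼ ln(0.798) = 0.056412.
d = 0.459397 + 0.056412 = 0.515809.
Under a molecular clock d = 2μt, so t = d/(2μ) = 0.515809 / (2 × 0.0326) = 7.91 Myr.

7.91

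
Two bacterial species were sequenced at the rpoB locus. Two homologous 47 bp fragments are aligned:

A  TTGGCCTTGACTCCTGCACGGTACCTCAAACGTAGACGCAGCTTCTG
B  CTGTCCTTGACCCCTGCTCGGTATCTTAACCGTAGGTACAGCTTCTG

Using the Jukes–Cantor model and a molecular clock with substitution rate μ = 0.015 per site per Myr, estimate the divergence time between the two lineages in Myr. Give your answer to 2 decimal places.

The sequences differ at 10 of 47 sites (1, 4, 12, 18, 24, 27, 30, 36, 37, 38), so p = 10/47 ≈ 0.212766.
d = −(3/4) ln(1 − 4p/3) = −0.75 ln(1 − 0.283688) = −0.75 ln(0.716312)
  = −0.75 × (-0.333639) = 0.250229 substitutions/site.
Under a molecular clock d = 2μt, so t = d/(2μ) = 0.250229 / (2 × 0.015) = 8.34 Myr.

8.34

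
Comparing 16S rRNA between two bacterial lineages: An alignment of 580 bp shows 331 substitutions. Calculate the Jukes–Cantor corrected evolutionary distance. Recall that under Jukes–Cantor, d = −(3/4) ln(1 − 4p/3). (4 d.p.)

p = 331/580 ≈ 0.57069.
d = −(3/4) ln(1 − 4p/3) = −0.75 ln(1 − 0.76092) = −0.75 ln(0.23908)
  = −0.75 × (-1.430957) = 1.073218 substitutions/site.

1.0732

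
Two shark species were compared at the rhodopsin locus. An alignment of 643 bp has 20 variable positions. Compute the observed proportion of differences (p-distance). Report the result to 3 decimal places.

p = 20/643 = 0.031104… ≈ 0.031 (to 3 d.p.).

0.031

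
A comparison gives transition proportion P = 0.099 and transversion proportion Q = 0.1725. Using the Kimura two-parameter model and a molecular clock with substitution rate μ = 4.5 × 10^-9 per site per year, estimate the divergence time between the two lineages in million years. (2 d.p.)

Under the Kimura two-parameter model, d = −½ ln(1 − 2P − Q) − ¼ ln(1 − 2Q).
1 − 2P − Q = 0.6295, giving −½ ln(0.6295) = 0.231415.
1 − 2Q = 0.655, giving −¼ ln(0.655) = 0.105780.
d = 0.231415 + 0.105780 = 0.337195.
Under a molecular clock d = 2μt, so t = d/(2μ) = 0.337195 / (2 × 4.5 × 10^-9) = 37.47 million years.

37.47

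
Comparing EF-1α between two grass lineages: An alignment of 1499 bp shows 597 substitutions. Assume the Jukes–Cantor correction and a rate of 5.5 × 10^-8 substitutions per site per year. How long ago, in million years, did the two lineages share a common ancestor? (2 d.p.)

p = 597/1499 ≈ 0.398266.
d = −(3/4) ln(1 − 4p/3) = −0.75 ln(1 − 0.531021) = −0.75 ln(0.468979)
  = −0.75 × (-0.757197) = 0.567898 substitutions/site.
Under a molecular clock d = 2μt, so t = d/(2μ) = 0.567898 / (2 × 5.5 × 10^-8) = 5.16 million years.

5.16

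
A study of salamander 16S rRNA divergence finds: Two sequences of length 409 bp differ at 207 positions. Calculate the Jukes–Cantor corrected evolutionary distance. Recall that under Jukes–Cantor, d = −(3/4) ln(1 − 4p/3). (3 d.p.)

0.843

p = 207/409 ≈ 0.506112.
d = −(3/4) ln(1 − 4p/3) = −0.75 ln(1 − 0.674816) = −0.75 ln(0.325184)
  = −0.75 × (-1.123364) = 0.842523 substitutions/site.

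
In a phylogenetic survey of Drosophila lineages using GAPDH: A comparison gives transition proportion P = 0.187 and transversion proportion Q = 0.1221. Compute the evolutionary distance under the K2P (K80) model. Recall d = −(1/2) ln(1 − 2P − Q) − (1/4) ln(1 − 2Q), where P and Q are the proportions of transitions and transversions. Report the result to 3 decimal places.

0.413

Under the Kimura two-parameter model, d = −½ ln(1 − 2P − Q) − ¼ ln(1 − 2Q).
1 − 2P − Q = 0.5039, giving −½ ln(0.5039) = 0.342689.
1 − 2Q = 0.7558, giving −¼ ln(0.7558) = 0.069995.
d = 0.342689 + 0.069995 = 0.412684.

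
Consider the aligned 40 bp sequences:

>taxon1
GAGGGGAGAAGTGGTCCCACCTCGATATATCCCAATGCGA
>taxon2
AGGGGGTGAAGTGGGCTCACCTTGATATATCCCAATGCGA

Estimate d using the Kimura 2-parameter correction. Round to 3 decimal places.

0.170

Of 40 sites, 4 differences are transitions and 2 are transversions, so P = 4/40 = 0.1 and Q = 2/40 = 0.05.
Under the Kimura two-parameter model, d = −½ ln(1 − 2P − Q) − ¼ ln(1 − 2Q).
1 − 2P − Q = 0.75, giving −½ ln(0.75) = 0.143841.
1 − 2Q = 0.9, giving −¼ ln(0.9) = 0.026340.
d = 0.143841 + 0.026340 = 0.170181.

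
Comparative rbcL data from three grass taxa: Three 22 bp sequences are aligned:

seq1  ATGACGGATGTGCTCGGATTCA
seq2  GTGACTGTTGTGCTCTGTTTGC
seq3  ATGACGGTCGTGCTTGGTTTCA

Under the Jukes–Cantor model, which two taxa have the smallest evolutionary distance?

seq1 and seq3

seq1–seq2: 7/22 differ, p = 0.318, d = 0.414.
seq1–seq3: 4/22 differ, p = 0.182, d = 0.208.
seq2–seq3: 7/22 differ, p = 0.318, d = 0.414.
The smallest distance is between seq1 and seq3.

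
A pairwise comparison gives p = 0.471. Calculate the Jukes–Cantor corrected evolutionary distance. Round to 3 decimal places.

0.742

d = −(3/4) ln(1 − 4p/3) = −0.75 ln(1 − 0.628) = −0.75 ln(0.372)
  = −0.75 × (-0.988861) = 0.741646 substitutions/site.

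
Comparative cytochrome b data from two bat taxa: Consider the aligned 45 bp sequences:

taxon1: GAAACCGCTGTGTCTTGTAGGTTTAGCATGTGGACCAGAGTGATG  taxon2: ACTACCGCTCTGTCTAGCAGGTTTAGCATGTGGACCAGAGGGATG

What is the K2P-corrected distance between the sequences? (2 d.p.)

0.17

Of 45 sites, 2 differences are transitions and 5 are transversions, so P = 2/45 ≈ 0.044444 and Q = 5/45 ≈ 0.111111.
Under the Kimura two-parameter model, d = −½ ln(1 − 2P − Q) − ¼ ln(1 − 2Q).
1 − 2P − Q = 0.800001, giving −½ ln(0.800001) = 0.111571.
1 − 2Q = 0.777778, giving −¼ ln(0.777778) = 0.062829.
d = 0.111571 + 0.062829 = 0.174400.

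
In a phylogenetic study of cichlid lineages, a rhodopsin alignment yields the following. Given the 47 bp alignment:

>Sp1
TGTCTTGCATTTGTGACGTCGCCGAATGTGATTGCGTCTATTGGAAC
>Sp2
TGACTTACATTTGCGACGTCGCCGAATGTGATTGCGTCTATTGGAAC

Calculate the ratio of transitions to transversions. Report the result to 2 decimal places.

Transitions are A↔G and C↔T; transversions are all other mismatches.
Transitions: 2. Transversions: 1.
R = 2/1 = 2.00.

2.00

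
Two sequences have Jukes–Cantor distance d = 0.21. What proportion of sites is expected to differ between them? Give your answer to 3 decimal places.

p = (3/4)(1 − e^(−4d/3)) = 0.75 × (1 − e^(-0.28)) = 0.75 × (1 − 0.755784) = 0.183162.

0.183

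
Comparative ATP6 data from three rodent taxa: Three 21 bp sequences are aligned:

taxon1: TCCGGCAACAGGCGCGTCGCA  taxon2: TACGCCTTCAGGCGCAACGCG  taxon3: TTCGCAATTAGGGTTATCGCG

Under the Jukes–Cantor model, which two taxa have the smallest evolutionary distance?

taxon1–taxon2: 7/21 differ, p = 0.333, d = 0.441.
taxon1–taxon3: 10/21 differ, p = 0.476, d = 0.756.
taxon2–taxon3: 8/21 differ, p = 0.381, d = 0.532.
The smallest distance is between taxon1 and taxon2.

taxon1 and taxon2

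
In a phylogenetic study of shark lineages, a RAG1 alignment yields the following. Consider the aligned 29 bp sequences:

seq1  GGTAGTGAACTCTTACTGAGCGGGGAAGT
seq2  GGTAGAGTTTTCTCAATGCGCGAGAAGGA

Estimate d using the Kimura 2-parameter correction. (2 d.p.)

Of 29 sites, 5 differences are transitions and 6 are transversions, so P = 5/29 ≈ 0.172414 and Q = 6/29 ≈ 0.206897.
Under the Kimura two-parameter model, d = −½ ln(1 − 2P − Q) − ¼ ln(1 − 2Q).
1 − 2P − Q = 0.448275, giving −½ ln(0.448275) = 0.401174.
1 − 2Q = 0.586206, giving −¼ ln(0.586206) = 0.133521.
d = 0.401174 + 0.133521 = 0.534695.

0.53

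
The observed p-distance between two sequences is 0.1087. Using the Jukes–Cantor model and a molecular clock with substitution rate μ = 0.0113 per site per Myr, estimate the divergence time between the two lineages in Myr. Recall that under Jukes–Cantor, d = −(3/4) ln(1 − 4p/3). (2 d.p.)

5.20

d = −(3/4) ln(1 − 4p/3) = −0.75 ln(1 − 0.144933) = −0.75 ln(0.855067)
  = −0.75 × (-0.156575) = 0.117431 substitutions/site.
Under a molecular clock d = 2μt, so t = d/(2μ) = 0.117431 / (2 × 0.0113) = 5.20 Myr.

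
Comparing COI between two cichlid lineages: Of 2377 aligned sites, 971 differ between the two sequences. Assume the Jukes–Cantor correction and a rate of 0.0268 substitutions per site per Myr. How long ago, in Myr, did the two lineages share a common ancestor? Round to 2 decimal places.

11.01

p = 971/2377 ≈ 0.408498.
d = −(3/4) ln(1 − 4p/3) = −0.75 ln(1 − 0.544664) = −0.75 ln(0.455336)
  = −0.75 × (-0.786720) = 0.590040 substitutions/site.
Under a molecular clock d = 2μt, so t = d/(2μ) = 0.590040 / (2 × 0.0268) = 11.01 Myr.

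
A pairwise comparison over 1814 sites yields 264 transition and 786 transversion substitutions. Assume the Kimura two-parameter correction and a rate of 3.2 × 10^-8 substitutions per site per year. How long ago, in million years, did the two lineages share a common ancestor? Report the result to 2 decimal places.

P = 264/1814 ≈ 0.145535 and Q = 786/1814 ≈ 0.433297.
Under the Kimura two-parameter model, d = −½ ln(1 − 2P − Q) − ¼ ln(1 − 2Q).
1 − 2P − Q = 0.275633, giving −½ ln(0.275633) = 0.644343.
1 − 2Q = 0.133406, giving −¼ ln(0.133406) = 0.503590.
d = 0.644343 + 0.503590 = 1.147933.
Under a molecular clock d = 2μt, so t = d/(2μ) = 1.147933 / (2 × 3.2 × 10^-8) = 17.94 million years.

17.94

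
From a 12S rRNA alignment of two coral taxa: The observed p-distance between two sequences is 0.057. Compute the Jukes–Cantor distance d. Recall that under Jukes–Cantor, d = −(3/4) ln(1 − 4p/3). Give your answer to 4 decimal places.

d = −(3/4) ln(1 − 4p/3) = −0.75 ln(1 − 0.076) = −0.75 ln(0.924)
  = −0.75 × (-0.079043) = 0.059282 substitutions/site.

0.0593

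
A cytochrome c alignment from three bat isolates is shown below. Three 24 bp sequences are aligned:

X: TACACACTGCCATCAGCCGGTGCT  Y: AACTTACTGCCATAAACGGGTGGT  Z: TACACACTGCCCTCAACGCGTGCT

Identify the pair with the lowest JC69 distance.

X–Y: 7/24 differ, p = 0.292, d = 0.369.
X–Z: 4/24 differ, p = 0.167, d = 0.188.
Y–Z: 7/24 differ, p = 0.292, d = 0.369.
The smallest distance is between X and Z.

X and Z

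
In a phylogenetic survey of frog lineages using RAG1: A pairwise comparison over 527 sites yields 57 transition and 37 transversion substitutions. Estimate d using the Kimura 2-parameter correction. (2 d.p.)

0.21

P = 57/527 ≈ 0.108159 and Q = 37/527 ≈ 0.070209.
Under the Kimura two-parameter model, d = −½ ln(1 − 2P − Q) − ¼ ln(1 − 2Q).
1 − 2P − Q = 0.713473, giving −½ ln(0.713473) = 0.168805.
1 − 2Q = 0.859582, giving −¼ ln(0.859582) = 0.037827.
d = 0.168805 + 0.037827 = 0.206632.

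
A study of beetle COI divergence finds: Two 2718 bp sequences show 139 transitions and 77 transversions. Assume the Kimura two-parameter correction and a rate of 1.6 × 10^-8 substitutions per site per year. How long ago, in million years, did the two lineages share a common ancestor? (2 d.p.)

P = 139/2718 ≈ 0.051141 and Q = 77/2718 ≈ 0.02833.
Under the Kimura two-parameter model, d = −½ ln(1 − 2P − Q) − ¼ ln(1 − 2Q).
1 − 2P − Q = 0.869388, giving −½ ln(0.869388) = 0.069983.
1 − 2Q = 0.94334, giving −¼ ln(0.94334) = 0.014582.
d = 0.069983 + 0.014582 = 0.084565.
Under a molecular clock d = 2μt, so t = d/(2μ) = 0.084565 / (2 × 1.6 × 10^-8) = 2.64 million years.

2.64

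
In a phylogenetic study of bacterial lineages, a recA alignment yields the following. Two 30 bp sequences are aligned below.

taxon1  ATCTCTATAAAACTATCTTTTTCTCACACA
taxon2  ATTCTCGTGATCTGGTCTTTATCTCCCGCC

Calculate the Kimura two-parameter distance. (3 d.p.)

Of 30 sites, 9 differences are transitions and 6 are transversions, so P = 9/30 = 0.3 and Q = 6/30 = 0.2.
Under the Kimura two-parameter model, d = −½ ln(1 − 2P − Q) − ¼ ln(1 − 2Q).
1 − 2P − Q = 0.2, giving −½ ln(0.2) = 0.804719.
1 − 2Q = 0.6, giving −¼ ln(0.6) = 0.127706.
d = 0.804719 + 0.127706 = 0.932425.

0.932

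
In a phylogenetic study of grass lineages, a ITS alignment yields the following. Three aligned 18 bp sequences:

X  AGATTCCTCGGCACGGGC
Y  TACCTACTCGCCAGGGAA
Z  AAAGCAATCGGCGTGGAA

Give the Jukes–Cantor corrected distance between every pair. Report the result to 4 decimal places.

d(X,Y) = 0.8240, d(X,Z) = 0.8240, d(Y,Z) = 0.6735

X–Y: 9/18 sites differ → p = 0.5, d = −0.75 ln(1 − 0.666667) = 0.823960 ≈ 0.8240.
X–Z: 9/18 sites differ → p = 0.5, d = −0.75 ln(1 − 0.666667) = 0.823960 ≈ 0.8240.
Y–Z: 8/18 sites differ → p ≈ 0.444444, d = −0.75 ln(1 − 0.592592) = 0.673455 ≈ 0.6735.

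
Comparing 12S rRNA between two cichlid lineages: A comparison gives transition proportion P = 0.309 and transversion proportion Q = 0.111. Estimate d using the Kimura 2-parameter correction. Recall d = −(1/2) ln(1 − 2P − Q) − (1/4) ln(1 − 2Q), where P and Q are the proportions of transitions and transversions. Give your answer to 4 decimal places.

Under the Kimura two-parameter model, d = −½ ln(1 − 2P − Q) − ¼ ln(1 − 2Q).
1 − 2P − Q = 0.271, giving −½ ln(0.271) = 0.652818.
1 − 2Q = 0.778, giving −¼ ln(0.778) = 0.062757.
d = 0.652818 + 0.062757 = 0.715575.

0.7156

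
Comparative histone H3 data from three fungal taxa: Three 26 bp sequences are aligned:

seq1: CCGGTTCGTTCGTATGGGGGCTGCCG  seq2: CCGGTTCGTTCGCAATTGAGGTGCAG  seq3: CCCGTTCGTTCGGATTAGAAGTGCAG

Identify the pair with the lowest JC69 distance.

seq1–seq2: 7/26 differ, p = 0.269, d = 0.334.
seq1–seq3: 8/26 differ, p = 0.308, d = 0.396.
seq2–seq3: 5/26 differ, p = 0.192, d = 0.222.
The smallest distance is between seq2 and seq3.

seq2 and seq3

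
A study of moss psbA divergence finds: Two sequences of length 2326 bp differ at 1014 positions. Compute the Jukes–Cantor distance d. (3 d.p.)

0.653

p = 1014/2326 ≈ 0.435942.
d = −(3/4) ln(1 − 4p/3) = −0.75 ln(1 − 0.581256) = −0.75 ln(0.418744)
  = −0.75 × (-0.870496) = 0.652872 substitutions/site.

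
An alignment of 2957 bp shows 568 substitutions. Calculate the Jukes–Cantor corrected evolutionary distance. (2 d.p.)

0.22

p = 568/2957 ≈ 0.192087.
d = −(3/4) ln(1 − 4p/3) = −0.75 ln(1 − 0.256116) = −0.75 ln(0.743884)
  = −0.75 × (-0.295870) = 0.221903 substitutions/site.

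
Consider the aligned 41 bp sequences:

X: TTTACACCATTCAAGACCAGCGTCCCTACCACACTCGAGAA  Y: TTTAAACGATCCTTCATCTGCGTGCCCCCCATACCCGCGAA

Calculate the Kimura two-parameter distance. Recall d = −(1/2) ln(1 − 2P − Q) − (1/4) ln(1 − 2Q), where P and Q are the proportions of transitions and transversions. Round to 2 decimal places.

0.46

Of 41 sites, 5 differences are transitions and 9 are transversions, so P = 5/41 ≈ 0.121951 and Q = 9/41 ≈ 0.219512.
Under the Kimura two-parameter model, d = −½ ln(1 − 2P − Q) − ¼ ln(1 − 2Q).
1 − 2P − Q = 0.536586, giving −½ ln(0.536586) = 0.311264.
1 − 2Q = 0.560976, giving −¼ ln(0.560976) = 0.144519.
d = 0.311264 + 0.144519 = 0.455783.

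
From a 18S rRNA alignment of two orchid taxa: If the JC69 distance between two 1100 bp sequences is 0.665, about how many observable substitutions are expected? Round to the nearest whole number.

Invert JC69: p = (3/4)(1 − e^(−4d/3)) = 0.75 × (1 − e^(-0.886667)) = 0.75 × (1 − 0.412027) = 0.440980.
Expected differing sites = pL ≈ 0.440980 × 1100 = 485.078 ≈ 485.

485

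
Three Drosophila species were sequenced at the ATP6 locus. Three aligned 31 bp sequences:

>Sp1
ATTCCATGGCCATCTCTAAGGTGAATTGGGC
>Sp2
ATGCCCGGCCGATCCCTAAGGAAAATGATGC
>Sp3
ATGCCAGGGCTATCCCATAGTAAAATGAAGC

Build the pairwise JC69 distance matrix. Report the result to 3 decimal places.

Sp1–Sp2: 11/31 sites differ → p ≈ 0.354839, d = −0.75 ln(1 − 0.473119) = 0.480585 ≈ 0.481.
Sp1–Sp3: 12/31 sites differ → p ≈ 0.387097, d = −0.75 ln(1 − 0.516129) = 0.544453 ≈ 0.544.
Sp2–Sp3: 7/31 sites differ → p ≈ 0.225806, d = −0.75 ln(1 − 0.301075) = 0.268659 ≈ 0.269.

d(Sp1,Sp2) = 0.481, d(Sp1,Sp3) = 0.544, d(Sp2,Sp3) = 0.269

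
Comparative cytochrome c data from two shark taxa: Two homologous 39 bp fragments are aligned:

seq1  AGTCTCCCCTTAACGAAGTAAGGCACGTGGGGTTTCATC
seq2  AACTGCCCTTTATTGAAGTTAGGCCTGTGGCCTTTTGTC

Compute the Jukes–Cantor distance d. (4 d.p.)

0.4885

The sequences differ at 14 of 39 sites, so p = 14/39 ≈ 0.358974.
d = −(3/4) ln(1 − 4p/3) = −0.75 ln(1 − 0.478632) = −0.75 ln(0.521368)
  = −0.75 × (-0.651299) = 0.488474 substitutions/site.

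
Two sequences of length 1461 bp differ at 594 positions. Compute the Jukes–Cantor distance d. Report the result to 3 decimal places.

0.586

p = 594/1461 ≈ 0.406571.
d = −(3/4) ln(1 − 4p/3) = −0.75 ln(1 − 0.542095) = −0.75 ln(0.457905)
  = −0.75 × (-0.781094) = 0.585821 substitutions/site.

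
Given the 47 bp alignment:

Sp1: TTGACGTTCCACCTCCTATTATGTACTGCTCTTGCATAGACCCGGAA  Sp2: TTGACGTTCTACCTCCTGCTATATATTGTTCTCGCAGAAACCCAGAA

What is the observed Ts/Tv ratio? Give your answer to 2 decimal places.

9.00

Transitions are A↔G and C↔T; transversions are all other mismatches.
Transitions: 9. Transversions: 1.
R = 9/1 = 9.00.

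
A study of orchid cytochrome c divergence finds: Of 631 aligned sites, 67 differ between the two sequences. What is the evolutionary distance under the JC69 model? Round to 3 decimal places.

0.114

p = 67/631 ≈ 0.106181.
d = −(3/4) ln(1 − 4p/3) = −0.75 ln(1 − 0.141575) = −0.75 ln(0.858425)
  = −0.75 × (-0.152656) = 0.114492 substitutions/site.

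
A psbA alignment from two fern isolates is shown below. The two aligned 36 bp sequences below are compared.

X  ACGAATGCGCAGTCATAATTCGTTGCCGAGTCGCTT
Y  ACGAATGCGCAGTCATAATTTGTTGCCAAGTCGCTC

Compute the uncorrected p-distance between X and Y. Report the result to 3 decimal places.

0.083

The sequences differ at 3 of 36 positions (sites 21, 28, 36).
p = 3/36 = 0.083333… ≈ 0.083 (to 3 d.p.).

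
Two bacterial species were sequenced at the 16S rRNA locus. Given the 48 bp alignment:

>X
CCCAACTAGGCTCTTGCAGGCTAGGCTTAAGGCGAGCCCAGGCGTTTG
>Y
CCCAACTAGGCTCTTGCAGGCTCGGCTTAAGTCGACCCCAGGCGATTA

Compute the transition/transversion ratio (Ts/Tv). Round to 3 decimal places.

0.250

Transitions are A↔G and C↔T; transversions are all other mismatches.
Transitions: 1. Transversions: 4.
R = 1/4 = 0.250.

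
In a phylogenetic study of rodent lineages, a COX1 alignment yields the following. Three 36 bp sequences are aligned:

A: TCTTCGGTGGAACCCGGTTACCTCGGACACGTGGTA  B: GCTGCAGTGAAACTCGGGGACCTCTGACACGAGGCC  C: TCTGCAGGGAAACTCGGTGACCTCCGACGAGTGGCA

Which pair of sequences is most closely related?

B and C

A–B: 11/36 differ, p = 0.306, d = 0.392.
A–C: 10/36 differ, p = 0.278, d = 0.347.
B–C: 8/36 differ, p = 0.222, d = 0.264.
The smallest distance is between B and C.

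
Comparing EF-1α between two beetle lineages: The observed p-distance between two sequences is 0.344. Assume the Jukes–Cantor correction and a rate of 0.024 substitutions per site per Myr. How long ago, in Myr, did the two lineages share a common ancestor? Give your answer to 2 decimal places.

d = −(3/4) ln(1 − 4p/3) = −0.75 ln(1 − 0.458667) = −0.75 ln(0.541333)
  = −0.75 × (-0.613721) = 0.460291 substitutions/site.
Under a molecular clock d = 2μt, so t = d/(2μ) = 0.460291 / (2 × 0.024) = 9.59 Myr.

9.59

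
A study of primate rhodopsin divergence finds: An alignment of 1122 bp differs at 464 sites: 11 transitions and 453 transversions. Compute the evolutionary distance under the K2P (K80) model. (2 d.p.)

0.69

P = 11/1122 ≈ 0.009804 and Q = 453/1122 ≈ 0.403743.
Under the Kimura two-parameter model, d = −½ ln(1 − 2P − Q) − ¼ ln(1 − 2Q).
1 − 2P − Q = 0.576649, giving −½ ln(0.576649) = 0.275261.
1 − 2Q = 0.192514, giving −¼ ln(0.192514) = 0.411897.
d = 0.275261 + 0.411897 = 0.687158.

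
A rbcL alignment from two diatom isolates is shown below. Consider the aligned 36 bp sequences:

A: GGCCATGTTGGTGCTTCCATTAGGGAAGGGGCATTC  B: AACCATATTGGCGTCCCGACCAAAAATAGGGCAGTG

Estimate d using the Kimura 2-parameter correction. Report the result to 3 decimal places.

0.959

Of 36 sites, 13 differences are transitions and 4 are transversions, so P = 13/36 ≈ 0.361111 and Q = 4/36 ≈ 0.111111.
Under the Kimura two-parameter model, d = −½ ln(1 − 2P − Q) − ¼ ln(1 − 2Q).
1 − 2P − Q = 0.166667, giving −½ ln(0.166667) = 0.895879.
1 − 2Q = 0.777778, giving −¼ ln(0.777778) = 0.062829.
d = 0.895879 + 0.062829 = 0.958708.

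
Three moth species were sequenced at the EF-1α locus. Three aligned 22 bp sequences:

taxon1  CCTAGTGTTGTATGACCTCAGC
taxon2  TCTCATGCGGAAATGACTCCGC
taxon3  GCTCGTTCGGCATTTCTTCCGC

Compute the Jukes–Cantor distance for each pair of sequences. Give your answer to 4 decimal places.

d(taxon1,taxon2) = 0.8240, d(taxon1,taxon3) = 0.6987, d(taxon2,taxon3) = 0.4975

taxon1–taxon2: 11/22 sites differ → p = 0.5, d = −0.75 ln(1 − 0.666667) = 0.823960 ≈ 0.8240.
taxon1–taxon3: 10/22 sites differ → p ≈ 0.454545, d = −0.75 ln(1 − 0.60606) = 0.698667 ≈ 0.6987.
taxon2–taxon3: 8/22 sites differ → p ≈ 0.363636, d = −0.75 ln(1 − 0.484848) = 0.497470 ≈ 0.4975.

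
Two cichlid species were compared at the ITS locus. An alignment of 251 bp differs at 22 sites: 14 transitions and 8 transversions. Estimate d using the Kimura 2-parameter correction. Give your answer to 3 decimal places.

P = 14/251 ≈ 0.055777 and Q = 8/251 ≈ 0.031873.
Under the Kimura two-parameter model, d = −½ ln(1 − 2P − Q) − ¼ ln(1 − 2Q).
1 − 2P − Q = 0.856573, giving −½ ln(0.856573) = 0.077408.
1 − 2Q = 0.936254, giving −¼ ln(0.936254) = 0.016467.
d = 0.077408 + 0.016467 = 0.093875.

0.094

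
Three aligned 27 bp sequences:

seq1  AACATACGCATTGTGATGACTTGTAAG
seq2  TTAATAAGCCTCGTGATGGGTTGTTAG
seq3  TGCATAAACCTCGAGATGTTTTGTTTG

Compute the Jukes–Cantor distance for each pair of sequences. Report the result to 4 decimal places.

d(seq1,seq2) = 0.4408, d(seq1,seq3) = 0.5876, d(seq2,seq3) = 0.3181

seq1–seq2: 9/27 sites differ → p ≈ 0.333333, d = −0.75 ln(1 − 0.444444) = 0.440839 ≈ 0.4408.
seq1–seq3: 11/27 sites differ → p ≈ 0.407407, d = −0.75 ln(1 − 0.543209) = 0.587647 ≈ 0.5876.
seq2–seq3: 7/27 sites differ → p ≈ 0.259259, d = −0.75 ln(1 − 0.345679) = 0.318118 ≈ 0.3181.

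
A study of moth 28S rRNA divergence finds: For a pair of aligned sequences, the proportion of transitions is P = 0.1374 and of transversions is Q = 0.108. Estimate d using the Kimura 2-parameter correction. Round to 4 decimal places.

Under the Kimura two-parameter model, d = −½ ln(1 − 2P − Q) − ¼ ln(1 − 2Q).
1 − 2P − Q = 0.6172, giving −½ ln(0.6172) = 0.241281.
1 − 2Q = 0.784, giving −¼ ln(0.784) = 0.060837.
d = 0.241281 + 0.060837 = 0.302118.

0.3021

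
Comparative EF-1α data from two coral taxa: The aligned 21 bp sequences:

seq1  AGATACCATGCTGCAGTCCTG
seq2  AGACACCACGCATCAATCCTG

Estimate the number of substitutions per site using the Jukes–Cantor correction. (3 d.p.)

The sequences differ at 5 of 21 sites (4, 9, 12, 13, 16), so p = 5/21 ≈ 0.238095.
d = −(3/4) ln(1 − 4p/3) = −0.75 ln(1 − 0.31746) = −0.75 ln(0.68254)
  = −0.75 × (-0.381934) = 0.286451 substitutions/site.

0.286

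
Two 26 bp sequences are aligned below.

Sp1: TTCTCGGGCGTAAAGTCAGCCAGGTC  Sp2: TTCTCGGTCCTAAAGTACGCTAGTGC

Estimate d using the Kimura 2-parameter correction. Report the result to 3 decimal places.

0.339

Of 26 sites, 1 differences are transitions and 6 are transversions, so P = 1/26 ≈ 0.038462 and Q = 6/26 ≈ 0.230769.
Under the Kimura two-parameter model, d = −½ ln(1 − 2P − Q) − ¼ ln(1 − 2Q).
1 − 2P − Q = 0.692307, giving −½ ln(0.692307) = 0.183863.
1 − 2Q = 0.538462, giving −¼ ln(0.538462) = 0.154760.
d = 0.183863 + 0.154760 = 0.338623.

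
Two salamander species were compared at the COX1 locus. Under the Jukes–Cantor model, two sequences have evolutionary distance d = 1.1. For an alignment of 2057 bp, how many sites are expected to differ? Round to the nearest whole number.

1187

Invert JC69: p = (3/4)(1 − e^(−4d/3)) = 0.75 × (1 − e^(-1.466667)) = 0.75 × (1 − 0.230693) = 0.576980.
Expected differing sites = pL ≈ 0.576980 × 2057 = 1186.84786 ≈ 1187.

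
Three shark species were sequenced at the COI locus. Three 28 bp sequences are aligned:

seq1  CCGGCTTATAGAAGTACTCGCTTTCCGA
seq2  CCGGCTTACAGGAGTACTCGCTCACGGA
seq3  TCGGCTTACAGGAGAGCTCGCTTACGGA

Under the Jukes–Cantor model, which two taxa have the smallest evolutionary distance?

seq1–seq2: 5/28 differ, p = 0.179, d = 0.204.
seq1–seq3: 7/28 differ, p = 0.250, d = 0.304.
seq2–seq3: 4/28 differ, p = 0.143, d = 0.158.
The smallest distance is between seq2 and seq3.

seq2 and seq3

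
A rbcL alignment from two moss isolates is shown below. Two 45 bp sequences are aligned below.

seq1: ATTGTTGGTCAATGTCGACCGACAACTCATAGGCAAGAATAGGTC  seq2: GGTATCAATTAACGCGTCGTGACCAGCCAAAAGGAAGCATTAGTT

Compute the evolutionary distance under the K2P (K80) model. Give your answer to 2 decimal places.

Of 45 sites, 13 differences are transitions and 11 are transversions, so P = 13/45 ≈ 0.288889 and Q = 11/45 ≈ 0.244444.
Under the Kimura two-parameter model, d = −½ ln(1 − 2P − Q) − ¼ ln(1 − 2Q).
1 − 2P − Q = 0.177778, giving −½ ln(0.177778) = 0.863610.
1 − 2Q = 0.511112, giving −¼ ln(0.511112) = 0.167792.
d = 0.863610 + 0.167792 = 1.031402.

1.03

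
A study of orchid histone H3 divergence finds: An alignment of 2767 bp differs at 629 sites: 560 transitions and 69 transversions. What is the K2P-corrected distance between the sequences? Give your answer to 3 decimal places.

0.294

P = 560/2767 ≈ 0.202385 and Q = 69/2767 ≈ 0.024937.
Under the Kimura two-parameter model, d = −½ ln(1 − 2P − Q) − ¼ ln(1 − 2Q).
1 − 2P − Q = 0.570293, giving −½ ln(0.570293) = 0.280803.
1 − 2Q = 0.950126, giving −¼ ln(0.950126) = 0.012790.
d = 0.280803 + 0.012790 = 0.293593.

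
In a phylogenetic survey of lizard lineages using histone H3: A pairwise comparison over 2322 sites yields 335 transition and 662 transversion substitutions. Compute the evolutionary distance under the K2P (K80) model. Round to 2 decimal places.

0.64

P = 335/2322 ≈ 0.144272 and Q = 662/2322 ≈ 0.285099.
Under the Kimura two-parameter model, d = −½ ln(1 − 2P − Q) − ¼ ln(1 − 2Q).
1 − 2P − Q = 0.426357, giving −½ ln(0.426357) = 0.426239.
1 − 2Q = 0.429802, giving −¼ ln(0.429802) = 0.211108.
d = 0.426239 + 0.211108 = 0.637347.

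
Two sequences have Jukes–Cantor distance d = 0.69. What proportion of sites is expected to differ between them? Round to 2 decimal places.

p = (3/4)(1 − e^(−4d/3)) = 0.75 × (1 − e^(-0.92)) = 0.75 × (1 − 0.398519) = 0.451111.

0.45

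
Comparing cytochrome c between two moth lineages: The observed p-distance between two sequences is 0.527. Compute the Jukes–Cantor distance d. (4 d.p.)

d = −(3/4) ln(1 − 4p/3) = −0.75 ln(1 − 0.702667) = −0.75 ln(0.297333)
  = −0.75 × (-1.212903) = 0.909677 substitutions/site.

0.9097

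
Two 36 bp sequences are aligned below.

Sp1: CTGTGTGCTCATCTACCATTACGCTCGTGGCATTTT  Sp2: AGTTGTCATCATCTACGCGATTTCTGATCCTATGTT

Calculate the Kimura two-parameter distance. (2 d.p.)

Of 36 sites, 3 differences are transitions and 15 are transversions, so P = 3/36 ≈ 0.083333 and Q = 15/36 ≈ 0.416667.
Under the Kimura two-parameter model, d = −½ ln(1 − 2P − Q) − ¼ ln(1 − 2Q).
1 − 2P − Q = 0.416667, giving −½ ln(0.416667) = 0.437734.
1 − 2Q = 0.166666, giving −¼ ln(0.166666) = 0.447941.
d = 0.437734 + 0.447941 = 0.885675.

0.89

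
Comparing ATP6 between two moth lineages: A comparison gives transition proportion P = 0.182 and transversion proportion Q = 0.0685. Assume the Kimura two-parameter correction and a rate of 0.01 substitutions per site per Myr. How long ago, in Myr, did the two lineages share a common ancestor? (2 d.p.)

Under the Kimura two-parameter model, d = −½ ln(1 − 2P − Q) − ¼ ln(1 − 2Q).
1 − 2P − Q = 0.5675, giving −½ ln(0.5675) = 0.283257.
1 − 2Q = 0.863, giving −¼ ln(0.863) = 0.036835.
d = 0.283257 + 0.036835 = 0.320092.
Under a molecular clock d = 2μt, so t = d/(2μ) = 0.320092 / (2 × 0.01) = 16.00 Myr.

16.00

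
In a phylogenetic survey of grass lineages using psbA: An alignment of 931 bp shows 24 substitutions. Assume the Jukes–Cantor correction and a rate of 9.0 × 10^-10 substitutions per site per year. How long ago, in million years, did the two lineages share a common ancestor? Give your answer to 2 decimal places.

14.57

p = 24/931 ≈ 0.025779.
d = −(3/4) ln(1 − 4p/3) = −0.75 ln(1 − 0.034372) = −0.75 ln(0.965628)
  = −0.75 × (-0.034977) = 0.026233 substitutions/site.
Under a molecular clock d = 2μt, so t = d/(2μ) = 0.026233 / (2 × 9.0 × 10^-10) = 14.57 million years.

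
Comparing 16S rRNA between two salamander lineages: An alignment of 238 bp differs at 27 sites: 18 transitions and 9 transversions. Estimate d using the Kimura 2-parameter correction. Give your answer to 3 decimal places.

0.124

P = 18/238 ≈ 0.07563 and Q = 9/238 ≈ 0.037815.
Under the Kimura two-parameter model, d = −½ ln(1 − 2P − Q) − ¼ ln(1 − 2Q).
1 − 2P − Q = 0.810925, giving −½ ln(0.810925) = 0.104790.
1 − 2Q = 0.92437, giving −¼ ln(0.92437) = 0.019661.
d = 0.104790 + 0.019661 = 0.124451.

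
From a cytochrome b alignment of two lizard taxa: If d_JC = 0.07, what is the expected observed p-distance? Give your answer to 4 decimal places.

0.0668

p = (3/4)(1 − e^(−4d/3)) = 0.75 × (1 − e^(-0.093333)) = 0.75 × (1 − 0.910890) = 0.066833.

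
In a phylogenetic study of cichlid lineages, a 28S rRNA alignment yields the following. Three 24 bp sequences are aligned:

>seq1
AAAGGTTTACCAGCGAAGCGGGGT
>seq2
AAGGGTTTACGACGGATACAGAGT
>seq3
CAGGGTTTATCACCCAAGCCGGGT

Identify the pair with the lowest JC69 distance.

seq1 and seq3

seq1–seq2: 8/24 differ, p = 0.333, d = 0.441.
seq1–seq3: 6/24 differ, p = 0.250, d = 0.304.
seq2–seq3: 9/24 differ, p = 0.375, d = 0.520.
The smallest distance is between seq1 and seq3.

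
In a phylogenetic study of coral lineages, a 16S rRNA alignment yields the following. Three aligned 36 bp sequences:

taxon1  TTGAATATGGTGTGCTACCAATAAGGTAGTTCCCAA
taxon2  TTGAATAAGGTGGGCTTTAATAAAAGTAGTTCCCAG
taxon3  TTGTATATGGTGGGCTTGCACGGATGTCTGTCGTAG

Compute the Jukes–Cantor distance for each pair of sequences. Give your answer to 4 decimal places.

taxon1–taxon2: 9/36 sites differ → p = 0.25, d = −0.75 ln(1 − 0.333333) = 0.304098 ≈ 0.3041.
taxon1–taxon3: 14/36 sites differ → p ≈ 0.388889, d = −0.75 ln(1 − 0.518519) = 0.548166 ≈ 0.5482.
taxon2–taxon3: 13/36 sites differ → p ≈ 0.361111, d = −0.75 ln(1 − 0.481481) = 0.492584 ≈ 0.4926.

d(taxon1,taxon2) = 0.3041, d(taxon1,taxon3) = 0.5482, d(taxon2,taxon3) = 0.4926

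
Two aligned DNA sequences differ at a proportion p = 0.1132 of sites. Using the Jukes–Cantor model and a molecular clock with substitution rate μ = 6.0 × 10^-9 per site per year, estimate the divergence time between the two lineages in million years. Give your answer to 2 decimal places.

10.23

d = −(3/4) ln(1 − 4p/3) = −0.75 ln(1 − 0.150933) = −0.75 ln(0.849067)
  = −0.75 × (-0.163617) = 0.122713 substitutions/site.
Under a molecular clock d = 2μt, so t = d/(2μ) = 0.122713 / (2 × 6.0 × 10^-9) = 10.23 million years.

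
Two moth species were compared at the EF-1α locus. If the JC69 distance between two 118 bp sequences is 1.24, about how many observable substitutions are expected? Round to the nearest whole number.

72

Invert JC69: p = (3/4)(1 − e^(−4d/3)) = 0.75 × (1 − e^(-1.653333)) = 0.75 × (1 − 0.191411) = 0.606442.
Expected differing sites = pL ≈ 0.606442 × 118 = 71.560156 ≈ 72.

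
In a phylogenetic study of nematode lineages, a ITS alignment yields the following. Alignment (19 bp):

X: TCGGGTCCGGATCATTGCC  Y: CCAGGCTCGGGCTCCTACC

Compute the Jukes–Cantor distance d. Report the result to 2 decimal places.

The sequences differ at 10 of 19 sites (1, 3, 6, 7, 11, 12, 13, 14, 15, 17), so p = 10/19 ≈ 0.526316.
d = −(3/4) ln(1 − 4p/3) = −0.75 ln(1 − 0.701755) = −0.75 ln(0.298245)
  = −0.75 × (-1.209840) = 0.907380 substitutions/site.

0.91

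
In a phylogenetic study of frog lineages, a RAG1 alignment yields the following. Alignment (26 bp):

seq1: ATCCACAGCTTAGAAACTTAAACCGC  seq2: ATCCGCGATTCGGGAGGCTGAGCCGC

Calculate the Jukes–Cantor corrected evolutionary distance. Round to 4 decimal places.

0.7166

The sequences differ at 12 of 26 sites, so p = 12/26 ≈ 0.461538.
d = −(3/4) ln(1 − 4p/3) = −0.75 ln(1 − 0.615384) = −0.75 ln(0.384616)
  = −0.75 × (-0.955510) = 0.716633 substitutions/site.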